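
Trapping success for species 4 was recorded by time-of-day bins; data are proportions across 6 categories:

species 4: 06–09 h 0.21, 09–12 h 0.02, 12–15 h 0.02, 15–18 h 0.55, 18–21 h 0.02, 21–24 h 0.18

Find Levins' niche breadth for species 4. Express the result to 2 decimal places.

Σpᵢ² = 0.21² + 0.02² + 0.02² + 0.55² + 0.02² + 0.18² = 0.0441 + 0.0004 + 0.0004 + 0.3025 + 0.0004 + 0.0324 = 0.3802
B = 1 / 0.3802 = 2.6302

2.63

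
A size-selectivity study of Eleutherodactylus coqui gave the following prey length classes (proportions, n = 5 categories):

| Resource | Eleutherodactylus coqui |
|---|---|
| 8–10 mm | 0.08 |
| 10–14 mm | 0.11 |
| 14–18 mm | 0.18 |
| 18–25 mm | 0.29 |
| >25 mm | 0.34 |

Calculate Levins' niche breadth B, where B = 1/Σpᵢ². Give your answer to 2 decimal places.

Σpᵢ² = 0.08² + 0.11² + 0.18² + 0.29² + 0.34² = 0.0064 + 0.0121 + 0.0324 + 0.0841 + 0.1156 = 0.2506
B = 1 / 0.2506 = 3.9904

3.99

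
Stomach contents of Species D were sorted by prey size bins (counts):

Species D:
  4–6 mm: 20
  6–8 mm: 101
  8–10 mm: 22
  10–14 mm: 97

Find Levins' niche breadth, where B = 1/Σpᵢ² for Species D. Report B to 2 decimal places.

Proportions for Species D (n=240): 20/240=0.0833, 101/240=0.4208, 22/240=0.0917, 97/240=0.4042
Σpᵢ² = 0.0833² + 0.4208² + 0.0917² + 0.4042² = 0.006939 + 0.177073 + 0.008409 + 0.163378 = 0.355799
B = 1 / 0.355799 = 2.8106

2.81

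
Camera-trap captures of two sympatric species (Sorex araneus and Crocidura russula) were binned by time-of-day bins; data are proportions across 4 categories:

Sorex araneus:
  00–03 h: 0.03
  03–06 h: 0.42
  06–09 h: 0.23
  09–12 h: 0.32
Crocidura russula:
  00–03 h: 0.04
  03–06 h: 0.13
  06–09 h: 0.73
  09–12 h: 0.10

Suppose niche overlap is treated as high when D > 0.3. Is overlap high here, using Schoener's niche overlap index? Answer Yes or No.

Yes

Σ|p₁ᵢ − p₂ᵢ| = 0.01 + 0.29 + 0.50 + 0.22 = 1.02
D = 1 − ½ × 1.02 = 1 − 0.510 = 0.4900
D = 0.4900 > 0.3 → Yes.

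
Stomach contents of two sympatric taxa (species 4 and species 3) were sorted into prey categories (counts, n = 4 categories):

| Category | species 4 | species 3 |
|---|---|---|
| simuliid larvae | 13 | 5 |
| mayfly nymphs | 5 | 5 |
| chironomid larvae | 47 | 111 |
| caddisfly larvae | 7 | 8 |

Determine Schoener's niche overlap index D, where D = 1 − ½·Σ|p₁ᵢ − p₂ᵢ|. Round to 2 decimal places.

Proportions for species 4 (n=72): 13/72=0.1806, 5/72=0.0694, 47/72=0.6528, 7/72=0.0972
Proportions for species 3 (n=129): 5/129=0.0388, 5/129=0.0388, 111/129=0.8605, 8/129=0.0620
Σ|p₁ᵢ − p₂ᵢ| = 0.1418 + 0.0306 + 0.2077 + 0.0352 = 0.4153
D = 1 − ½ × 0.4153 = 1 − 0.20765 = 0.79235

0.79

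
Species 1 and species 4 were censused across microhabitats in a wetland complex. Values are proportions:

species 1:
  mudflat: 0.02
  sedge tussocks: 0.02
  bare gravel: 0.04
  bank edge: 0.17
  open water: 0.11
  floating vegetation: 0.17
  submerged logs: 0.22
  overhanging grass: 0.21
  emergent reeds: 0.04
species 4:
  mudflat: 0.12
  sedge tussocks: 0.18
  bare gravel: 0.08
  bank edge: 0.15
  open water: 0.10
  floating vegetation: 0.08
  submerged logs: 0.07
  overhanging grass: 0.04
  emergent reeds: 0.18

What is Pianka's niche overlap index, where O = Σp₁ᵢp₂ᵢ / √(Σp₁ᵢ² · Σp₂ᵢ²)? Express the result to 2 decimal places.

Σ p₁ᵢp₂ᵢ = 0.0024 + 0.0036 + 0.0032 + 0.0255 + 0.0110 + 0.0136 + 0.0154 + 0.0084 + 0.0072 = 0.0903
Σp_1ᵢ² = 0.02² + 0.02² + 0.04² + 0.17² + 0.11² + 0.17² + 0.22² + 0.21² + 0.04² = 0.0004 + 0.0004 + 0.0016 + 0.0289 + 0.0121 + 0.0289 + 0.0484 + 0.0441 + 0.0016 = 0.1664
Σp_2ᵢ² = 0.12² + 0.18² + 0.08² + 0.15² + 0.10² + 0.08² + 0.07² + 0.04² + 0.18² = 0.0144 + 0.0324 + 0.0064 + 0.0225 + 0.0100 + 0.0064 + 0.0049 + 0.0016 + 0.0324 = 0.1310
O = 0.0903 / √(0.1664 × 0.1310) = 0.0903 / 0.14764 = 0.6116

0.61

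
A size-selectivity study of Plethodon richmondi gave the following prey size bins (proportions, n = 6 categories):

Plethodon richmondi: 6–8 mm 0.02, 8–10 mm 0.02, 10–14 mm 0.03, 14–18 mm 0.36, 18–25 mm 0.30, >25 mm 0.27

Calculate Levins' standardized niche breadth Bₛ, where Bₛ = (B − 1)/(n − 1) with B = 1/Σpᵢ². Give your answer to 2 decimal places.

0.48

Σpᵢ² = 0.02² + 0.02² + 0.03² + 0.36² + 0.30² + 0.27² = 0.0004 + 0.0004 + 0.0009 + 0.1296 + 0.0900 + 0.0729 = 0.2942
B = 1 / 0.2942 = 3.3990
Bₛ = (B − 1)/(n − 1) = (3.3990 − 1)/(6 − 1) = 2.3990/5 = 0.4798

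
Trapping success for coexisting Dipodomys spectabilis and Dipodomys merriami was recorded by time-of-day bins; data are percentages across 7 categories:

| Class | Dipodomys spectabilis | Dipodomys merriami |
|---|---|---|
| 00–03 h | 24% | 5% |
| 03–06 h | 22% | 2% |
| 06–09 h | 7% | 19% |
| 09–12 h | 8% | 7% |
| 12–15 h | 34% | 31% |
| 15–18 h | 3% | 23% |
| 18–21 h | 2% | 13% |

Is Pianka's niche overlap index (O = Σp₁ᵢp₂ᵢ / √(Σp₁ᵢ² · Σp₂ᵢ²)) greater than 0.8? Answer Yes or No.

Convert percentages to proportions (divide by 100).
Σ p₁ᵢp₂ᵢ = 0.0120 + 0.0044 + 0.0133 + 0.0056 + 0.1054 + 0.0069 + 0.0026 = 0.1502
Σp_1ᵢ² = 0.24² + 0.22² + 0.07² + 0.08² + 0.34² + 0.03² + 0.02² = 0.0576 + 0.0484 + 0.0049 + 0.0064 + 0.1156 + 0.0009 + 0.0004 = 0.2342
Σp_2ᵢ² = 0.05² + 0.02² + 0.19² + 0.07² + 0.31² + 0.23² + 0.13² = 0.0025 + 0.0004 + 0.0361 + 0.0049 + 0.0961 + 0.0529 + 0.0169 = 0.2098
O = 0.1502 / √(0.2342 × 0.2098) = 0.1502 / 0.22166 = 0.6776
O = 0.6776 < 0.8 → No.

No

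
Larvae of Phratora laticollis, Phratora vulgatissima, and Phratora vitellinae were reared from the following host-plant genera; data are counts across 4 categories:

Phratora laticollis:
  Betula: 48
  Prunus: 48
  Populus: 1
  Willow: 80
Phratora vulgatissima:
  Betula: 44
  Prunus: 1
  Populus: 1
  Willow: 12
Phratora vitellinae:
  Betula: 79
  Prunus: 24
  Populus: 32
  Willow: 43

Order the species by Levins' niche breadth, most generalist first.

Phratora vitellinae > Phratora laticollis > Phratora vulgatissima

Proportions for Phratora laticollis (n=177): 48/177=0.2712, 48/177=0.2712, 1/177=0.0056, 80/177=0.4520
Proportions for Phratora vulgatissima (n=58): 44/58=0.7586, 1/58=0.0172, 1/58=0.0172, 12/58=0.2069
Proportions for Phratora vitellinae (n=178): 79/178=0.4438, 24/178=0.1348, 32/178=0.1798, 43/178=0.2416
Σp_latiᵢ² = 0.2712² + 0.2712² + 0.0056² + 0.4520² = 0.073549 + 0.073549 + 0.000031 + 0.204304 = 0.351433
B_lati = 1 / 0.351433 = 2.8455
Σp_vulgᵢ² = 0.7586² + 0.0172² + 0.0172² + 0.2069² = 0.575474 + 0.000296 + 0.000296 + 0.042808 = 0.618874
B_vulg = 1 / 0.618874 = 1.6158
Σp_viteᵢ² = 0.4438² + 0.1348² + 0.1798² + 0.2416² = 0.196958 + 0.018171 + 0.032328 + 0.058371 = 0.305828
B_vite = 1 / 0.305828 = 3.2698
Ranking by B (broadest → narrowest): Phratora vitellinae (3.27) > Phratora laticollis (2.85) > Phratora vulgatissima (1.62)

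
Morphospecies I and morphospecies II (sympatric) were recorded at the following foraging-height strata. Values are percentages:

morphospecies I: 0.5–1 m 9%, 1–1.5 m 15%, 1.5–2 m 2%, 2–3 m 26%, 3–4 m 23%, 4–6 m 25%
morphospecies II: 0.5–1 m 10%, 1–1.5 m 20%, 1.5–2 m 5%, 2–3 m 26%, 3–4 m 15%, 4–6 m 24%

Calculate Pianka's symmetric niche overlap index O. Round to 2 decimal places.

0.98

Convert percentages to proportions (divide by 100).
Σ p₁ᵢp₂ᵢ = 0.0090 + 0.0300 + 0.0010 + 0.0676 + 0.0345 + 0.0600 = 0.2021
Σp_1ᵢ² = 0.09² + 0.15² + 0.02² + 0.26² + 0.23² + 0.25² = 0.0081 + 0.0225 + 0.0004 + 0.0676 + 0.0529 + 0.0625 = 0.2140
Σp_2ᵢ² = 0.10² + 0.20² + 0.05² + 0.26² + 0.15² + 0.24² = 0.0100 + 0.0400 + 0.0025 + 0.0676 + 0.0225 + 0.0576 = 0.2002
O = 0.2021 / √(0.2140 × 0.2002) = 0.2021 / 0.20699 = 0.9764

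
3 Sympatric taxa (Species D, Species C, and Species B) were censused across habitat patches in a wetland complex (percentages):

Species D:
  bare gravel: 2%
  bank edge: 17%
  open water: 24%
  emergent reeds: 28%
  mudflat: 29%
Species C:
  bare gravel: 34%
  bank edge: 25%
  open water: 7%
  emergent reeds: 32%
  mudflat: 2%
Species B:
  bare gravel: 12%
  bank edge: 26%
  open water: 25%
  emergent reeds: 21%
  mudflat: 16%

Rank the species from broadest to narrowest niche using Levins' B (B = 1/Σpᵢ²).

Species B > Species D > Species C

Convert percentages to proportions (divide by 100).
Σp_Dᵢ² = 0.02² + 0.17² + 0.24² + 0.28² + 0.29² = 0.0004 + 0.0289 + 0.0576 + 0.0784 + 0.0841 = 0.2494
B_D = 1 / 0.2494 = 4.0096
Σp_Cᵢ² = 0.34² + 0.25² + 0.07² + 0.32² + 0.02² = 0.1156 + 0.0625 + 0.0049 + 0.1024 + 0.0004 = 0.2858
B_C = 1 / 0.2858 = 3.4990
Σp_Bᵢ² = 0.12² + 0.26² + 0.25² + 0.21² + 0.16² = 0.0144 + 0.0676 + 0.0625 + 0.0441 + 0.0256 = 0.2142
B_B = 1 / 0.2142 = 4.6685
Ranking by B (broadest → narrowest): Species B (4.67) > Species D (4.01) > Species C (3.50)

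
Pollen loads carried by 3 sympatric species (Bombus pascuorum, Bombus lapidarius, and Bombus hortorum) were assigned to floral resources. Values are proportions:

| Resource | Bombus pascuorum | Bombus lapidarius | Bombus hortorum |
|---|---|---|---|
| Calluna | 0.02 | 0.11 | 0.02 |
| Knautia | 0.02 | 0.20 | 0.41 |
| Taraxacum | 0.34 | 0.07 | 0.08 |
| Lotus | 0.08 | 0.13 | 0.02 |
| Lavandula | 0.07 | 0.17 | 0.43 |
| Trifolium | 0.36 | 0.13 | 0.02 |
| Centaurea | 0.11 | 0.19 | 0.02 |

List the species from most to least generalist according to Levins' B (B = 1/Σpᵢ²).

Bombus lapidarius > Bombus pascuorum > Bombus hortorum

Σp_pascᵢ² = 0.02² + 0.02² + 0.34² + 0.08² + 0.07² + 0.36² + 0.11² = 0.0004 + 0.0004 + 0.1156 + 0.0064 + 0.0049 + 0.1296 + 0.0121 = 0.2694
B_pasc = 1 / 0.2694 = 3.7120
Σp_lapiᵢ² = 0.11² + 0.20² + 0.07² + 0.13² + 0.17² + 0.13² + 0.19² = 0.0121 + 0.0400 + 0.0049 + 0.0169 + 0.0289 + 0.0169 + 0.0361 = 0.1558
B_lapi = 1 / 0.1558 = 6.4185
Σp_hortᵢ² = 0.02² + 0.41² + 0.08² + 0.02² + 0.43² + 0.02² + 0.02² = 0.0004 + 0.1681 + 0.0064 + 0.0004 + 0.1849 + 0.0004 + 0.0004 = 0.3610
B_hort = 1 / 0.3610 = 2.7701
Ranking by B (broadest → narrowest): Bombus lapidarius (6.42) > Bombus pascuorum (3.71) > Bombus hortorum (2.77)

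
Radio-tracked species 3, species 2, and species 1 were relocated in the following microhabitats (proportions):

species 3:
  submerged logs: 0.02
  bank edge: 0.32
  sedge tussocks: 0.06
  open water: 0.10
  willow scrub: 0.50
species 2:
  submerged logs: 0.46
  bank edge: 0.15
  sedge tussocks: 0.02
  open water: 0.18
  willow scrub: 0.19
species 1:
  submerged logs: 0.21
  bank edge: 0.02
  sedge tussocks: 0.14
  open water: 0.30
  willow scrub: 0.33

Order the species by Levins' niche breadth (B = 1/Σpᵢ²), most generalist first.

Σp_3ᵢ² = 0.02² + 0.32² + 0.06² + 0.10² + 0.50² = 0.0004 + 0.1024 + 0.0036 + 0.0100 + 0.2500 = 0.3664
B_3 = 1 / 0.3664 = 2.7293
Σp_2ᵢ² = 0.46² + 0.15² + 0.02² + 0.18² + 0.19² = 0.2116 + 0.0225 + 0.0004 + 0.0324 + 0.0361 = 0.3030
B_2 = 1 / 0.3030 = 3.3003
Σp_1ᵢ² = 0.21² + 0.02² + 0.14² + 0.30² + 0.33² = 0.0441 + 0.0004 + 0.0196 + 0.0900 + 0.1089 = 0.2630
B_1 = 1 / 0.2630 = 3.8023
Ranking by B (broadest → narrowest): species 1 (3.80) > species 2 (3.30) > species 3 (2.73)

species 1 > species 2 > species 3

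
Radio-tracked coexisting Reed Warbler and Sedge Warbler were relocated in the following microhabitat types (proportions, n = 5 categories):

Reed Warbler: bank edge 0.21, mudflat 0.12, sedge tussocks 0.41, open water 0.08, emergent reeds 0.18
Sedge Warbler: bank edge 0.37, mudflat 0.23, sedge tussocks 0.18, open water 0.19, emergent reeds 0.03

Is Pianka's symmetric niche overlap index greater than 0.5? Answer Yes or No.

Σ p₁ᵢp₂ᵢ = 0.0777 + 0.0276 + 0.0738 + 0.0152 + 0.0054 = 0.1997
Σp_1ᵢ² = 0.21² + 0.12² + 0.41² + 0.08² + 0.18² = 0.0441 + 0.0144 + 0.1681 + 0.0064 + 0.0324 = 0.2654
Σp_2ᵢ² = 0.37² + 0.23² + 0.18² + 0.19² + 0.03² = 0.1369 + 0.0529 + 0.0324 + 0.0361 + 0.0009 = 0.2592
O = 0.1997 / √(0.2654 × 0.2592) = 0.1997 / 0.26228 = 0.7614
O = 0.7614 > 0.5 → Yes.

Yes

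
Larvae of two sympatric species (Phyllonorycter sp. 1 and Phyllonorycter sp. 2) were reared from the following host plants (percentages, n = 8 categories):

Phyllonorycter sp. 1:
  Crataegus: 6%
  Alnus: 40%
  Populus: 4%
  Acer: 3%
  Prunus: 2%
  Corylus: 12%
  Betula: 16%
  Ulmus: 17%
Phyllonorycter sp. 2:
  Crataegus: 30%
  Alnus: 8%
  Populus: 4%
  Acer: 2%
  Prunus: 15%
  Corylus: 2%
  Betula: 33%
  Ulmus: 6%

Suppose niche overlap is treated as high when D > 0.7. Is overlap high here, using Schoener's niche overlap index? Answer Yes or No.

Convert percentages to proportions (divide by 100).
Σ|p₁ᵢ − p₂ᵢ| = 0.24 + 0.32 + 0.00 + 0.01 + 0.13 + 0.10 + 0.17 + 0.11 = 1.08
D = 1 − ½ × 1.08 = 1 − 0.540 = 0.4600
D = 0.4600 < 0.7 → No.

No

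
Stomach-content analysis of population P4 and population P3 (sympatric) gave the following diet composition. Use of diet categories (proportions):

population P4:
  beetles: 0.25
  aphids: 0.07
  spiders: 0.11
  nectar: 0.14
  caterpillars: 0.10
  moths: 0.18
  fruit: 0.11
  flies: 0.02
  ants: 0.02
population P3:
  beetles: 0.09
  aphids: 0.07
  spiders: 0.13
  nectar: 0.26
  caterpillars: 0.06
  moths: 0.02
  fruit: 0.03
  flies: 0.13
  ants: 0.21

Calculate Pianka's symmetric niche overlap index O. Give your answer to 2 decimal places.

0.62

Σ p₁ᵢp₂ᵢ = 0.0225 + 0.0049 + 0.0143 + 0.0364 + 0.0060 + 0.0036 + 0.0033 + 0.0026 + 0.0042 = 0.0978
Σp_1ᵢ² = 0.25² + 0.07² + 0.11² + 0.14² + 0.10² + 0.18² + 0.11² + 0.02² + 0.02² = 0.0625 + 0.0049 + 0.0121 + 0.0196 + 0.0100 + 0.0324 + 0.0121 + 0.0004 + 0.0004 = 0.1544
Σp_2ᵢ² = 0.09² + 0.07² + 0.13² + 0.26² + 0.06² + 0.02² + 0.03² + 0.13² + 0.21² = 0.0081 + 0.0049 + 0.0169 + 0.0676 + 0.0036 + 0.0004 + 0.0009 + 0.0169 + 0.0441 = 0.1634
O = 0.0978 / √(0.1544 × 0.1634) = 0.0978 / 0.15884 = 0.6157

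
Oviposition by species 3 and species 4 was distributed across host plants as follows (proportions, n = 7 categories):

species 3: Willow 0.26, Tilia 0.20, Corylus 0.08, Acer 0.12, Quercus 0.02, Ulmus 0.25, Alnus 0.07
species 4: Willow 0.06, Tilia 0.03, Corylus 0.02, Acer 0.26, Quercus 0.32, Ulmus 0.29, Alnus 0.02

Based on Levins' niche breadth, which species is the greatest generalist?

Σp_3ᵢ² = 0.26² + 0.20² + 0.08² + 0.12² + 0.02² + 0.25² + 0.07² = 0.0676 + 0.0400 + 0.0064 + 0.0144 + 0.0004 + 0.0625 + 0.0049 = 0.1962
B_3 = 1 / 0.1962 = 5.0968
Σp_4ᵢ² = 0.06² + 0.03² + 0.02² + 0.26² + 0.32² + 0.29² + 0.02² = 0.0036 + 0.0009 + 0.0004 + 0.0676 + 0.1024 + 0.0841 + 0.0004 = 0.2594
B_4 = 1 / 0.2594 = 3.8551
Highest B → broadest niche (most generalist): species 3 (B = 5.10).

species 3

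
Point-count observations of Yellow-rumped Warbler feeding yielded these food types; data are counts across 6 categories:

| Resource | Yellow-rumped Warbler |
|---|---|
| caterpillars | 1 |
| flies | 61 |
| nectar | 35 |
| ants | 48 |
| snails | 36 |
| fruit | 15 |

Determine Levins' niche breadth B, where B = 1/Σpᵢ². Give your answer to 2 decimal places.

Proportions for Yellow-rumped Warbler (n=196): 1/196=0.0051, 61/196=0.3112, 35/196=0.1786, 48/196=0.2449, 36/196=0.1837, 15/196=0.0765
Σpᵢ² = 0.0051² + 0.3112² + 0.1786² + 0.2449² + 0.1837² + 0.0765² = 0.000026 + 0.096845 + 0.031898 + 0.059976 + 0.033746 + 0.005852 = 0.228343
B = 1 / 0.228343 = 4.3794

4.38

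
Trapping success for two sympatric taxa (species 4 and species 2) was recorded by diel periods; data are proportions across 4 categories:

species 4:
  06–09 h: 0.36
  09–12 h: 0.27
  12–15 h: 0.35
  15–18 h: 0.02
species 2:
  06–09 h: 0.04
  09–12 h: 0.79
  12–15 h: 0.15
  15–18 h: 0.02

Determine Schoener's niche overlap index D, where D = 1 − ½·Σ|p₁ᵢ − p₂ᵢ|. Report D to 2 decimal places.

Σ|p₁ᵢ − p₂ᵢ| = 0.32 + 0.52 + 0.20 + 0.00 = 1.04
D = 1 − ½ × 1.04 = 1 − 0.520 = 0.4800

0.48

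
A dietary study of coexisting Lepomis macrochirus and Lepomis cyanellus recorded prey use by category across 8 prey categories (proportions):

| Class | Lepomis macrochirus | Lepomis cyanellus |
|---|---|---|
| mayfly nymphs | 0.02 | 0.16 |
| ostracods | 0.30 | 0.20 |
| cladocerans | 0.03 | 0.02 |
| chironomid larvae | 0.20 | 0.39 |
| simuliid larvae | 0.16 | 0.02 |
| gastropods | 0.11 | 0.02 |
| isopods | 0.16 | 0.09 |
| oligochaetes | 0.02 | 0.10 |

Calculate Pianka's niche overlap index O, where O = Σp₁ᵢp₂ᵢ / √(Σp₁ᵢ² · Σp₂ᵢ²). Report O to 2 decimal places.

0.76

Σ p₁ᵢp₂ᵢ = 0.0032 + 0.0600 + 0.0006 + 0.0780 + 0.0032 + 0.0022 + 0.0144 + 0.0020 = 0.1636
Σp_1ᵢ² = 0.02² + 0.30² + 0.03² + 0.20² + 0.16² + 0.11² + 0.16² + 0.02² = 0.0004 + 0.0900 + 0.0009 + 0.0400 + 0.0256 + 0.0121 + 0.0256 + 0.0004 = 0.1950
Σp_2ᵢ² = 0.16² + 0.20² + 0.02² + 0.39² + 0.02² + 0.02² + 0.09² + 0.10² = 0.0256 + 0.0400 + 0.0004 + 0.1521 + 0.0004 + 0.0004 + 0.0081 + 0.0100 = 0.2370
O = 0.1636 / √(0.1950 × 0.2370) = 0.1636 / 0.21498 = 0.7610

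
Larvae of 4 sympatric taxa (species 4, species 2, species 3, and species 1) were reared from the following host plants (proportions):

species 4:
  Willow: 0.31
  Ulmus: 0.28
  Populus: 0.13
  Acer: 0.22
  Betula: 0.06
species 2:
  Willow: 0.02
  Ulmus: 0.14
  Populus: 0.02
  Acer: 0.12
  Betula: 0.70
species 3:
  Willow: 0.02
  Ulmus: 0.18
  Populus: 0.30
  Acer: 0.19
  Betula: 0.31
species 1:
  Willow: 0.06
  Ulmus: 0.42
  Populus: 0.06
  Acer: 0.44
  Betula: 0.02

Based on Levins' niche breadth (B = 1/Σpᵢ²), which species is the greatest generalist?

species 4

Σp_4ᵢ² = 0.31² + 0.28² + 0.13² + 0.22² + 0.06² = 0.0961 + 0.0784 + 0.0169 + 0.0484 + 0.0036 = 0.2434
B_4 = 1 / 0.2434 = 4.1085
Σp_2ᵢ² = 0.02² + 0.14² + 0.02² + 0.12² + 0.70² = 0.0004 + 0.0196 + 0.0004 + 0.0144 + 0.4900 = 0.5248
B_2 = 1 / 0.5248 = 1.9055
Σp_3ᵢ² = 0.02² + 0.18² + 0.30² + 0.19² + 0.31² = 0.0004 + 0.0324 + 0.0900 + 0.0361 + 0.0961 = 0.2550
B_3 = 1 / 0.2550 = 3.9216
Σp_1ᵢ² = 0.06² + 0.42² + 0.06² + 0.44² + 0.02² = 0.0036 + 0.1764 + 0.0036 + 0.1936 + 0.0004 = 0.3776
B_1 = 1 / 0.3776 = 2.6483
Highest B → broadest niche (most generalist): species 4 (B = 4.11).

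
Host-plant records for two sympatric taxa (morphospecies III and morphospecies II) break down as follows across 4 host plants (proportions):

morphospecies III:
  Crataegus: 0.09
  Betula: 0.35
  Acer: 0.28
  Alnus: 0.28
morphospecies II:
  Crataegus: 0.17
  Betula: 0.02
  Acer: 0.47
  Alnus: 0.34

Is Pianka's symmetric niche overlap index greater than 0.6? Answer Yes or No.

Yes

Σ p₁ᵢp₂ᵢ = 0.0153 + 0.0070 + 0.1316 + 0.0952 = 0.2491
Σp_1ᵢ² = 0.09² + 0.35² + 0.28² + 0.28² = 0.0081 + 0.1225 + 0.0784 + 0.0784 = 0.2874
Σp_2ᵢ² = 0.17² + 0.02² + 0.47² + 0.34² = 0.0289 + 0.0004 + 0.2209 + 0.1156 = 0.3658
O = 0.2491 / √(0.2874 × 0.3658) = 0.2491 / 0.32424 = 0.7683
O = 0.7683 > 0.6 → Yes.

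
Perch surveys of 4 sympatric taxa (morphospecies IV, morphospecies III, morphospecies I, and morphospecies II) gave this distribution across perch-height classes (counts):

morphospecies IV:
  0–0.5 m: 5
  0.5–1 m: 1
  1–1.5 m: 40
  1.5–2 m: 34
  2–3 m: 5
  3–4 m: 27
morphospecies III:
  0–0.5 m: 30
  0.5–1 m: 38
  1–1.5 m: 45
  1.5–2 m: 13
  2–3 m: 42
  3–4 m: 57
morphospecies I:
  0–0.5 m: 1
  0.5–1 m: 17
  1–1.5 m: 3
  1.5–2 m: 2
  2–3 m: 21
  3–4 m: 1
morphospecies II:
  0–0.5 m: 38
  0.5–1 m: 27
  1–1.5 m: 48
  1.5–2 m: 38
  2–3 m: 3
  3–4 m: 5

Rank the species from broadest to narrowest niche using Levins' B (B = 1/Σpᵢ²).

Proportions for morphospecies IV (n=112): 5/112=0.0446, 1/112=0.0089, 40/112=0.3571, 34/112=0.3036, 5/112=0.0446, 27/112=0.2411
Proportions for morphospecies III (n=225): 30/225=0.1333, 38/225=0.1689, 45/225=0.2000, 13/225=0.0578, 42/225=0.1867, 57/225=0.2533
Proportions for morphospecies I (n=45): 1/45=0.0222, 17/45=0.3778, 3/45=0.0667, 2/45=0.0444, 21/45=0.4667, 1/45=0.0222
Proportions for morphospecies II (n=159): 38/159=0.2390, 27/159=0.1698, 48/159=0.3019, 38/159=0.2390, 3/159=0.0189, 5/159=0.0314
Σp_IVᵢ² = 0.0446² + 0.0089² + 0.3571² + 0.3036² + 0.0446² + 0.2411² = 0.001989 + 0.000079 + 0.127520 + 0.092173 + 0.001989 + 0.058129 = 0.281879
B_IV = 1 / 0.281879 = 3.5476
Σp_IIIᵢ² = 0.1333² + 0.1689² + 0.2000² + 0.0578² + 0.1867² + 0.2533² = 0.017769 + 0.028527 + 0.040000 + 0.003341 + 0.034857 + 0.064161 = 0.188655
B_III = 1 / 0.188655 = 5.3007
Σp_Iᵢ² = 0.0222² + 0.3778² + 0.0667² + 0.0444² + 0.4667² + 0.0222² = 0.000493 + 0.142733 + 0.004449 + 0.001971 + 0.217809 + 0.000493 = 0.367948
B_I = 1 / 0.367948 = 2.7178
Σp_IIᵢ² = 0.2390² + 0.1698² + 0.3019² + 0.2390² + 0.0189² + 0.0314² = 0.057121 + 0.028832 + 0.091144 + 0.057121 + 0.000357 + 0.000986 = 0.235561
B_II = 1 / 0.235561 = 4.2452
Ranking by B (broadest → narrowest): morphospecies III (5.30) > morphospecies II (4.25) > morphospecies IV (3.55) > morphospecies I (2.72)

morphospecies III > morphospecies II > morphospecies IV > morphospecies I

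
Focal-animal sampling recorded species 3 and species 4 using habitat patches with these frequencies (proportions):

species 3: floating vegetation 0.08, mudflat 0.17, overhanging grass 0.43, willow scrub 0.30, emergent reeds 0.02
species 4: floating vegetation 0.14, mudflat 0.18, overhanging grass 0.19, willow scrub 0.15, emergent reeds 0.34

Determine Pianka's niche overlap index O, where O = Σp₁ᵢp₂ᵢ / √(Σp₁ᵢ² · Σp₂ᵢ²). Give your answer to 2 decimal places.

0.66

Σ p₁ᵢp₂ᵢ = 0.0112 + 0.0306 + 0.0817 + 0.0450 + 0.0068 = 0.1753
Σp_1ᵢ² = 0.08² + 0.17² + 0.43² + 0.30² + 0.02² = 0.0064 + 0.0289 + 0.1849 + 0.0900 + 0.0004 = 0.3106
Σp_2ᵢ² = 0.14² + 0.18² + 0.19² + 0.15² + 0.34² = 0.0196 + 0.0324 + 0.0361 + 0.0225 + 0.1156 = 0.2262
O = 0.1753 / √(0.3106 × 0.2262) = 0.1753 / 0.26506 = 0.6614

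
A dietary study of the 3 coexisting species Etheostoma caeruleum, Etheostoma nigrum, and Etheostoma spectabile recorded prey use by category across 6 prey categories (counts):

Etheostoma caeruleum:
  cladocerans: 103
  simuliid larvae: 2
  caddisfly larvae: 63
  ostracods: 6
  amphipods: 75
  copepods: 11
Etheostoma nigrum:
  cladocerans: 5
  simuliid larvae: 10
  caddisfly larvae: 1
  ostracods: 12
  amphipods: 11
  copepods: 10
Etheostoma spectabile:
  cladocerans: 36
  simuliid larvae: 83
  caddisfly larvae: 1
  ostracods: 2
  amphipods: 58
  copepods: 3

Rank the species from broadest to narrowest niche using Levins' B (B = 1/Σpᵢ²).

Proportions for Etheostoma caeruleum (n=260): 103/260=0.3962, 2/260=0.0077, 63/260=0.2423, 6/260=0.0231, 75/260=0.2885, 11/260=0.0423
Proportions for Etheostoma nigrum (n=49): 5/49=0.1020, 10/49=0.2041, 1/49=0.0204, 12/49=0.2449, 11/49=0.2245, 10/49=0.2041
Proportions for Etheostoma spectabile (n=183): 36/183=0.1967, 83/183=0.4536, 1/183=0.0055, 2/183=0.0109, 58/183=0.3169, 3/183=0.0164
Σp_caerᵢ² = 0.3962² + 0.0077² + 0.2423² + 0.0231² + 0.2885² + 0.0423² = 0.156974 + 0.000059 + 0.058709 + 0.000534 + 0.083232 + 0.001789 = 0.301297
B_caer = 1 / 0.301297 = 3.3190
Σp_nigrᵢ² = 0.1020² + 0.2041² + 0.0204² + 0.2449² + 0.2245² + 0.2041² = 0.010404 + 0.041657 + 0.000416 + 0.059976 + 0.050400 + 0.041657 = 0.204510
B_nigr = 1 / 0.204510 = 4.8897
Σp_specᵢ² = 0.1967² + 0.4536² + 0.0055² + 0.0109² + 0.3169² + 0.0164² = 0.038691 + 0.205753 + 0.000030 + 0.000119 + 0.100426 + 0.000269 = 0.345288
B_spec = 1 / 0.345288 = 2.8961
Ranking by B (broadest → narrowest): Etheostoma nigrum (4.89) > Etheostoma caeruleum (3.32) > Etheostoma spectabile (2.90)

Etheostoma nigrum > Etheostoma caeruleum > Etheostoma spectabile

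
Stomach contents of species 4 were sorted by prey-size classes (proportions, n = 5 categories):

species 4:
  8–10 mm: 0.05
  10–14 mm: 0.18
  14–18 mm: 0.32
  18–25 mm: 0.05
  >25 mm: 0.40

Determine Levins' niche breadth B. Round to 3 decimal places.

Σpᵢ² = 0.05² + 0.18² + 0.32² + 0.05² + 0.40² = 0.0025 + 0.0324 + 0.1024 + 0.0025 + 0.1600 = 0.2998
B = 1 / 0.2998 = 3.33556

3.336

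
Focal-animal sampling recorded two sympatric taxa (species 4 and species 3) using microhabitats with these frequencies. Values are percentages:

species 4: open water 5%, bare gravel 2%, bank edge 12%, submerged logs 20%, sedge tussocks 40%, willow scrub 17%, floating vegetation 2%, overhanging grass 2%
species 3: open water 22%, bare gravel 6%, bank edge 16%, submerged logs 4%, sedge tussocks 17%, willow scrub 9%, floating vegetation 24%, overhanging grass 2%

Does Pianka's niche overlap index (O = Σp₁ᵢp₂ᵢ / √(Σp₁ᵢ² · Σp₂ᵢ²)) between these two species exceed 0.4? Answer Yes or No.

Yes

Convert percentages to proportions (divide by 100).
Σ p₁ᵢp₂ᵢ = 0.0110 + 0.0012 + 0.0192 + 0.0080 + 0.0680 + 0.0153 + 0.0048 + 0.0004 = 0.1279
Σp_1ᵢ² = 0.05² + 0.02² + 0.12² + 0.20² + 0.40² + 0.17² + 0.02² + 0.02² = 0.0025 + 0.0004 + 0.0144 + 0.0400 + 0.1600 + 0.0289 + 0.0004 + 0.0004 = 0.2470
Σp_2ᵢ² = 0.22² + 0.06² + 0.16² + 0.04² + 0.17² + 0.09² + 0.24² + 0.02² = 0.0484 + 0.0036 + 0.0256 + 0.0016 + 0.0289 + 0.0081 + 0.0576 + 0.0004 = 0.1742
O = 0.1279 / √(0.2470 × 0.1742) = 0.1279 / 0.20743 = 0.6166
O = 0.6166 > 0.4 → Yes.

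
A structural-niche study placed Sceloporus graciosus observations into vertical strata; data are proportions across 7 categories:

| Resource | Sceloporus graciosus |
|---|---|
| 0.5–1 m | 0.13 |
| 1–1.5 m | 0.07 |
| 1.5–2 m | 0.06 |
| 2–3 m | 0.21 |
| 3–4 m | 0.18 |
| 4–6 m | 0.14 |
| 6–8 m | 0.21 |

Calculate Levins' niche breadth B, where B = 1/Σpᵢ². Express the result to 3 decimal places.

6.039

Σpᵢ² = 0.13² + 0.07² + 0.06² + 0.21² + 0.18² + 0.14² + 0.21² = 0.0169 + 0.0049 + 0.0036 + 0.0441 + 0.0324 + 0.0196 + 0.0441 = 0.1656
B = 1 / 0.1656 = 6.03865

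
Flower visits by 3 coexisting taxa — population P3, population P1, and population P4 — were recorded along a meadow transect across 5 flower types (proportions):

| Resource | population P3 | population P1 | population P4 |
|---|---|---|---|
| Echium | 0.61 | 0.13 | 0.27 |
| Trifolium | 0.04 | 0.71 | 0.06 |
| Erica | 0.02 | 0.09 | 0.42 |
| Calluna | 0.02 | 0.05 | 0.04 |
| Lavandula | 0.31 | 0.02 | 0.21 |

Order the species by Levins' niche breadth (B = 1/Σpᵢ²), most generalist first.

population P4 > population P3 > population P1

Σp_P3ᵢ² = 0.61² + 0.04² + 0.02² + 0.02² + 0.31² = 0.3721 + 0.0016 + 0.0004 + 0.0004 + 0.0961 = 0.4706
B_P3 = 1 / 0.4706 = 2.1249
Σp_P1ᵢ² = 0.13² + 0.71² + 0.09² + 0.05² + 0.02² = 0.0169 + 0.5041 + 0.0081 + 0.0025 + 0.0004 = 0.5320
B_P1 = 1 / 0.5320 = 1.8797
Σp_P4ᵢ² = 0.27² + 0.06² + 0.42² + 0.04² + 0.21² = 0.0729 + 0.0036 + 0.1764 + 0.0016 + 0.0441 = 0.2986
B_P4 = 1 / 0.2986 = 3.3490
Ranking by B (broadest → narrowest): population P4 (3.35) > population P3 (2.12) > population P1 (1.88)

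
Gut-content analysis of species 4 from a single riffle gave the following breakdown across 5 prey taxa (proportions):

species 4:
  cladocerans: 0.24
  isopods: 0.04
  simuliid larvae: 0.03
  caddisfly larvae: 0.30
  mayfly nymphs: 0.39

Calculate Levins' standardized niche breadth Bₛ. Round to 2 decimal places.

Σpᵢ² = 0.24² + 0.04² + 0.03² + 0.30² + 0.39² = 0.0576 + 0.0016 + 0.0009 + 0.0900 + 0.1521 = 0.3022
B = 1 / 0.3022 = 3.3091
Bₛ = (B − 1)/(n − 1) = (3.3091 − 1)/(5 − 1) = 2.3091/4 = 0.5773

0.58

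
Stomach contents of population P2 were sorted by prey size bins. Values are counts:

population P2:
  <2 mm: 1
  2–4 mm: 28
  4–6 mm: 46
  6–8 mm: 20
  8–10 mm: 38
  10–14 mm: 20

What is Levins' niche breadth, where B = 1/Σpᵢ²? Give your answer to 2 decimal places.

Proportions for population P2 (n=153): 1/153=0.0065, 28/153=0.1830, 46/153=0.3007, 20/153=0.1307, 38/153=0.2484, 20/153=0.1307
Σpᵢ² = 0.0065² + 0.1830² + 0.3007² + 0.1307² + 0.2484² + 0.1307² = 0.000042 + 0.033489 + 0.090420 + 0.017082 + 0.061703 + 0.017082 = 0.219818
B = 1 / 0.219818 = 4.5492

4.55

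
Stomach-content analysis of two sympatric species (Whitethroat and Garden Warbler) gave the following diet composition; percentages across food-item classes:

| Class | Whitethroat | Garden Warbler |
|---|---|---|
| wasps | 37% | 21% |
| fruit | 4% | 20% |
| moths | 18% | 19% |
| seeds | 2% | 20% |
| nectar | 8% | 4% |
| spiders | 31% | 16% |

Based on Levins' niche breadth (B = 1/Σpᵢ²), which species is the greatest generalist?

Garden Warbler

Convert percentages to proportions (divide by 100).
Σp_Whitᵢ² = 0.37² + 0.04² + 0.18² + 0.02² + 0.08² + 0.31² = 0.1369 + 0.0016 + 0.0324 + 0.0004 + 0.0064 + 0.0961 = 0.2738
B_Whit = 1 / 0.2738 = 3.6523
Σp_Warbᵢ² = 0.21² + 0.20² + 0.19² + 0.20² + 0.04² + 0.16² = 0.0441 + 0.0400 + 0.0361 + 0.0400 + 0.0016 + 0.0256 = 0.1874
B_Warb = 1 / 0.1874 = 5.3362
Highest B → broadest niche (most generalist): Garden Warbler (B = 5.34).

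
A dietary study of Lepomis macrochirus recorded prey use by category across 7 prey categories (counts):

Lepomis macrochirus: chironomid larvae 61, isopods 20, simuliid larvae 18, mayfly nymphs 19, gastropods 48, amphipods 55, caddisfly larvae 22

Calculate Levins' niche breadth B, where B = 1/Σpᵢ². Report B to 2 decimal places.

5.56

Proportions for Lepomis macrochirus (n=243): 61/243=0.2510, 20/243=0.0823, 18/243=0.0741, 19/243=0.0782, 48/243=0.1975, 55/243=0.2263, 22/243=0.0905
Σpᵢ² = 0.2510² + 0.0823² + 0.0741² + 0.0782² + 0.1975² + 0.2263² + 0.0905² = 0.063001 + 0.006773 + 0.005491 + 0.006115 + 0.039006 + 0.051212 + 0.008190 = 0.179788
B = 1 / 0.179788 = 5.5621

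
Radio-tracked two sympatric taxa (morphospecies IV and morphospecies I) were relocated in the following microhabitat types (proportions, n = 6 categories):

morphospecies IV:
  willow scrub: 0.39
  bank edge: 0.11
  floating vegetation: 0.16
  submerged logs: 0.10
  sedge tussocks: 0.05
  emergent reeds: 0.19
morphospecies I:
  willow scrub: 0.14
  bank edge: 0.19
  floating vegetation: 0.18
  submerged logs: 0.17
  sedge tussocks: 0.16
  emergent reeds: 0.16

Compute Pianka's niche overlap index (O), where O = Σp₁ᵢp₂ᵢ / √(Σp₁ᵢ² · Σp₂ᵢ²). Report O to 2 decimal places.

0.80

Σ p₁ᵢp₂ᵢ = 0.0546 + 0.0209 + 0.0288 + 0.0170 + 0.0080 + 0.0304 = 0.1597
Σp_1ᵢ² = 0.39² + 0.11² + 0.16² + 0.10² + 0.05² + 0.19² = 0.1521 + 0.0121 + 0.0256 + 0.0100 + 0.0025 + 0.0361 = 0.2384
Σp_2ᵢ² = 0.14² + 0.19² + 0.18² + 0.17² + 0.16² + 0.16² = 0.0196 + 0.0361 + 0.0324 + 0.0289 + 0.0256 + 0.0256 = 0.1682
O = 0.1597 / √(0.2384 × 0.1682) = 0.1597 / 0.20025 = 0.7975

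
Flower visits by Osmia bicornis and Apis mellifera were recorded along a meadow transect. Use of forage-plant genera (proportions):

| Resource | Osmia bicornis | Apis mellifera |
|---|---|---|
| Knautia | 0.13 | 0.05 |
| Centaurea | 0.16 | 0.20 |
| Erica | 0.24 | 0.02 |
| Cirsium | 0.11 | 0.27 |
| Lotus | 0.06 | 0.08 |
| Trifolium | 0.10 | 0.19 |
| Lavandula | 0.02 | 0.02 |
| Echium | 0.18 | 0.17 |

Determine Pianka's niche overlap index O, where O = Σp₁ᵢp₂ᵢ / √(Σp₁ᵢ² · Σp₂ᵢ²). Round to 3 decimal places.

0.741

Σ p₁ᵢp₂ᵢ = 0.0065 + 0.0320 + 0.0048 + 0.0297 + 0.0048 + 0.0190 + 0.0004 + 0.0306 = 0.1278
Σp_1ᵢ² = 0.13² + 0.16² + 0.24² + 0.11² + 0.06² + 0.10² + 0.02² + 0.18² = 0.0169 + 0.0256 + 0.0576 + 0.0121 + 0.0036 + 0.0100 + 0.0004 + 0.0324 = 0.1586
Σp_2ᵢ² = 0.05² + 0.20² + 0.02² + 0.27² + 0.08² + 0.19² + 0.02² + 0.17² = 0.0025 + 0.0400 + 0.0004 + 0.0729 + 0.0064 + 0.0361 + 0.0004 + 0.0289 = 0.1876
O = 0.1278 / √(0.1586 × 0.1876) = 0.1278 / 0.172492 = 0.74090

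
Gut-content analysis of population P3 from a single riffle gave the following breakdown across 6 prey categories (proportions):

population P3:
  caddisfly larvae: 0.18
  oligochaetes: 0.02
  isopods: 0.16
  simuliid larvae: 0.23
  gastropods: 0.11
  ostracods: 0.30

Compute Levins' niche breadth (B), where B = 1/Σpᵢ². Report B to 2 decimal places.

Σpᵢ² = 0.18² + 0.02² + 0.16² + 0.23² + 0.11² + 0.30² = 0.0324 + 0.0004 + 0.0256 + 0.0529 + 0.0121 + 0.0900 = 0.2134
B = 1 / 0.2134 = 4.6860

4.69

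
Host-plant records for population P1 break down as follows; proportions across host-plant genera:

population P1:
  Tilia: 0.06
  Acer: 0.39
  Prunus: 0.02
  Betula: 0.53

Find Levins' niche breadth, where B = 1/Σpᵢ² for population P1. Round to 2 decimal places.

2.29

Σpᵢ² = 0.06² + 0.39² + 0.02² + 0.53² = 0.0036 + 0.1521 + 0.0004 + 0.2809 = 0.4370
B = 1 / 0.4370 = 2.2883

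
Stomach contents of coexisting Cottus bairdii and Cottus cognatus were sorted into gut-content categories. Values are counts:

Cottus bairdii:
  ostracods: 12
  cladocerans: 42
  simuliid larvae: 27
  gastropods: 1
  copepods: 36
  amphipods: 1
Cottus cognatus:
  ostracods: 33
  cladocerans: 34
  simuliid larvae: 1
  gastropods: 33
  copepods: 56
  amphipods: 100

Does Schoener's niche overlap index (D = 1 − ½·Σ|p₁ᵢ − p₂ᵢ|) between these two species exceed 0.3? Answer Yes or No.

Proportions for Cottus bairdii (n=119): 12/119=0.1008, 42/119=0.3529, 27/119=0.2269, 1/119=0.0084, 36/119=0.3025, 1/119=0.0084
Proportions for Cottus cognatus (n=257): 33/257=0.1284, 34/257=0.1323, 1/257=0.0039, 33/257=0.1284, 56/257=0.2179, 100/257=0.3891
Σ|p₁ᵢ − p₂ᵢ| = 0.0276 + 0.2206 + 0.2230 + 0.1200 + 0.0846 + 0.3807 = 1.0565
D = 1 − ½ × 1.0565 = 1 − 0.52825 = 0.47175
D = 0.47175 > 0.3 → Yes.

Yes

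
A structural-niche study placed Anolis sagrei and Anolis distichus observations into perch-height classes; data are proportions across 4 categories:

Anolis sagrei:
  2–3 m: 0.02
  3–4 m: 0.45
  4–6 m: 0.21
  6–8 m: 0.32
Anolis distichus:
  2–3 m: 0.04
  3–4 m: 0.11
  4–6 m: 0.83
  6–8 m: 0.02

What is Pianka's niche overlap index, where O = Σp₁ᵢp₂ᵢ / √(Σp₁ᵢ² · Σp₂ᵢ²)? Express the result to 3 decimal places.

Σ p₁ᵢp₂ᵢ = 0.0008 + 0.0495 + 0.1743 + 0.0064 = 0.2310
Σp_1ᵢ² = 0.02² + 0.45² + 0.21² + 0.32² = 0.0004 + 0.2025 + 0.0441 + 0.1024 = 0.3494
Σp_2ᵢ² = 0.04² + 0.11² + 0.83² + 0.02² = 0.0016 + 0.0121 + 0.6889 + 0.0004 = 0.7030
O = 0.2310 / √(0.3494 × 0.7030) = 0.2310 / 0.495609 = 0.46609

0.466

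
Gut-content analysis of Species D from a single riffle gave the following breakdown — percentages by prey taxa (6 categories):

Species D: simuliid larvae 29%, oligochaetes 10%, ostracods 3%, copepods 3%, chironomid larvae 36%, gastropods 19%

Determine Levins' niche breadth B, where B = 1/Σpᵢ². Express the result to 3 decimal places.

3.823

Convert percentages to proportions (divide by 100).
Σpᵢ² = 0.29² + 0.10² + 0.03² + 0.03² + 0.36² + 0.19² = 0.0841 + 0.0100 + 0.0009 + 0.0009 + 0.1296 + 0.0361 = 0.2616
B = 1 / 0.2616 = 3.82263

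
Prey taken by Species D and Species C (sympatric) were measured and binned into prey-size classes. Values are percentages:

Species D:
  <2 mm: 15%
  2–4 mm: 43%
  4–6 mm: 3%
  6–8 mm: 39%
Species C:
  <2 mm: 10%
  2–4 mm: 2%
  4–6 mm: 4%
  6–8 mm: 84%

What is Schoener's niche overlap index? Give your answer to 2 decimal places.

Convert percentages to proportions (divide by 100).
Σ|p₁ᵢ − p₂ᵢ| = 0.05 + 0.41 + 0.01 + 0.45 = 0.92
D = 1 − ½ × 0.92 = 1 − 0.460 = 0.5400

0.54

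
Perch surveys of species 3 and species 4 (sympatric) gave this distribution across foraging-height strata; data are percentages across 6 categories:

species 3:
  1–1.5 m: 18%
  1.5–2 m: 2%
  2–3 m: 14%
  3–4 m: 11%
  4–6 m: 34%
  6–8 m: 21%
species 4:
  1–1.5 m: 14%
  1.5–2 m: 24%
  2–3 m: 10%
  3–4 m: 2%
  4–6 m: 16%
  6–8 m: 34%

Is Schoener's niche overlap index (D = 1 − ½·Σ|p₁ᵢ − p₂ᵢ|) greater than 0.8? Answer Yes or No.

No

Convert percentages to proportions (divide by 100).
Σ|p₁ᵢ − p₂ᵢ| = 0.04 + 0.22 + 0.04 + 0.09 + 0.18 + 0.13 = 0.70
D = 1 − ½ × 0.70 = 1 − 0.350 = 0.6500
D = 0.6500 < 0.8 → No.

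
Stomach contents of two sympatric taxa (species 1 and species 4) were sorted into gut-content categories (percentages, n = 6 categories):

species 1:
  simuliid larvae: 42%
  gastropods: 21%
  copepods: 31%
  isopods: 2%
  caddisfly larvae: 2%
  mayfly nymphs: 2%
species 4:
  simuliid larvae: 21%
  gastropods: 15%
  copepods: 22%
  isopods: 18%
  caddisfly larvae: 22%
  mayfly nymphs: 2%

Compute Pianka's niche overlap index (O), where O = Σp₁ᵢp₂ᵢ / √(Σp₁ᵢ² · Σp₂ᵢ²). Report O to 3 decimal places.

0.786

Convert percentages to proportions (divide by 100).
Σ p₁ᵢp₂ᵢ = 0.0882 + 0.0315 + 0.0682 + 0.0036 + 0.0044 + 0.0004 = 0.1963
Σp_1ᵢ² = 0.42² + 0.21² + 0.31² + 0.02² + 0.02² + 0.02² = 0.1764 + 0.0441 + 0.0961 + 0.0004 + 0.0004 + 0.0004 = 0.3178
Σp_2ᵢ² = 0.21² + 0.15² + 0.22² + 0.18² + 0.22² + 0.02² = 0.0441 + 0.0225 + 0.0484 + 0.0324 + 0.0484 + 0.0004 = 0.1962
O = 0.1963 / √(0.3178 × 0.1962) = 0.1963 / 0.249705 = 0.78613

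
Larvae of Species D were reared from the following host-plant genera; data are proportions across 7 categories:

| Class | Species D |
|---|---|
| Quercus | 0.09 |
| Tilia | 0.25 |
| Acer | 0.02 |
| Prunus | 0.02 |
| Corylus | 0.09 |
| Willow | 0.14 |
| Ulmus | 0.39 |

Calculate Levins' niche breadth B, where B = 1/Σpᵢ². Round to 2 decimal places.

3.98

Σpᵢ² = 0.09² + 0.25² + 0.02² + 0.02² + 0.09² + 0.14² + 0.39² = 0.0081 + 0.0625 + 0.0004 + 0.0004 + 0.0081 + 0.0196 + 0.1521 = 0.2512
B = 1 / 0.2512 = 3.9809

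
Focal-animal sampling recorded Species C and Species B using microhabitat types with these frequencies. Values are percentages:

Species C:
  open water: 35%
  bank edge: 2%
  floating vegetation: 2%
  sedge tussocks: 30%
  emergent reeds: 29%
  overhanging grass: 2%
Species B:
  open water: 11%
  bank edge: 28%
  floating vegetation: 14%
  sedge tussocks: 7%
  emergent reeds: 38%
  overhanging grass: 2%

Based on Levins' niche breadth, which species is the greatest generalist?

Convert percentages to proportions (divide by 100).
Σp_Cᵢ² = 0.35² + 0.02² + 0.02² + 0.30² + 0.29² + 0.02² = 0.1225 + 0.0004 + 0.0004 + 0.0900 + 0.0841 + 0.0004 = 0.2978
B_C = 1 / 0.2978 = 3.3580
Σp_Bᵢ² = 0.11² + 0.28² + 0.14² + 0.07² + 0.38² + 0.02² = 0.0121 + 0.0784 + 0.0196 + 0.0049 + 0.1444 + 0.0004 = 0.2598
B_B = 1 / 0.2598 = 3.8491
Highest B → broadest niche (most generalist): Species B (B = 3.85).

Species B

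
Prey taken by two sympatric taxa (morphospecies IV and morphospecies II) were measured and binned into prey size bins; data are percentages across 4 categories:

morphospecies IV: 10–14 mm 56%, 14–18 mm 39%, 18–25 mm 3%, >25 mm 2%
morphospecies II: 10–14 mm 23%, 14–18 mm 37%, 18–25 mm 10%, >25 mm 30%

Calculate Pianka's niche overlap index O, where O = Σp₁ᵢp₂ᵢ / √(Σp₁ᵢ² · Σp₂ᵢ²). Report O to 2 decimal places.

Convert percentages to proportions (divide by 100).
Σ p₁ᵢp₂ᵢ = 0.1288 + 0.1443 + 0.0030 + 0.0060 = 0.2821
Σp_1ᵢ² = 0.56² + 0.39² + 0.03² + 0.02² = 0.3136 + 0.1521 + 0.0009 + 0.0004 = 0.4670
Σp_2ᵢ² = 0.23² + 0.37² + 0.10² + 0.30² = 0.0529 + 0.1369 + 0.0100 + 0.0900 = 0.2898
O = 0.2821 / √(0.4670 × 0.2898) = 0.2821 / 0.36788 = 0.7668

0.77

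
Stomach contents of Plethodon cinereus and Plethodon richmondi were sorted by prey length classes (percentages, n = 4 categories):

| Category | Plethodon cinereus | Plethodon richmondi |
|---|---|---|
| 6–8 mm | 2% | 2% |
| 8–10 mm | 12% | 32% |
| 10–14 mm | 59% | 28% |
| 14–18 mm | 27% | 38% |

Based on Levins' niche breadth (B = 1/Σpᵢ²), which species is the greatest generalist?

Convert percentages to proportions (divide by 100).
Σp_cineᵢ² = 0.02² + 0.12² + 0.59² + 0.27² = 0.0004 + 0.0144 + 0.3481 + 0.0729 = 0.4358
B_cine = 1 / 0.4358 = 2.2946
Σp_richᵢ² = 0.02² + 0.32² + 0.28² + 0.38² = 0.0004 + 0.1024 + 0.0784 + 0.1444 = 0.3256
B_rich = 1 / 0.3256 = 3.0713
Highest B → broadest niche (most generalist): Plethodon richmondi (B = 3.07).

Plethodon richmondi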